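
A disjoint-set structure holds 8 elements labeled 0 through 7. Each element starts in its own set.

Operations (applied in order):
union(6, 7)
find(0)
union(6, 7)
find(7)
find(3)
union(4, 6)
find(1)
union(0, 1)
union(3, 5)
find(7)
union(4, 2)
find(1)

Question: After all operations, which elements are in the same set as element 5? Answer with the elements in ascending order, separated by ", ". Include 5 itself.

Step 1: union(6, 7) -> merged; set of 6 now {6, 7}
Step 2: find(0) -> no change; set of 0 is {0}
Step 3: union(6, 7) -> already same set; set of 6 now {6, 7}
Step 4: find(7) -> no change; set of 7 is {6, 7}
Step 5: find(3) -> no change; set of 3 is {3}
Step 6: union(4, 6) -> merged; set of 4 now {4, 6, 7}
Step 7: find(1) -> no change; set of 1 is {1}
Step 8: union(0, 1) -> merged; set of 0 now {0, 1}
Step 9: union(3, 5) -> merged; set of 3 now {3, 5}
Step 10: find(7) -> no change; set of 7 is {4, 6, 7}
Step 11: union(4, 2) -> merged; set of 4 now {2, 4, 6, 7}
Step 12: find(1) -> no change; set of 1 is {0, 1}
Component of 5: {3, 5}

Answer: 3, 5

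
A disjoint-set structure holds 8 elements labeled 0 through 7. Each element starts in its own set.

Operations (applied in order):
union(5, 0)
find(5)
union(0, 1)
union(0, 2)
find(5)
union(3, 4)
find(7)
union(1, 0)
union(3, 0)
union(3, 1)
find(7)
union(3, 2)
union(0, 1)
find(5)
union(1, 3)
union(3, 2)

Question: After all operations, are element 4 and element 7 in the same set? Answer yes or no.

Step 1: union(5, 0) -> merged; set of 5 now {0, 5}
Step 2: find(5) -> no change; set of 5 is {0, 5}
Step 3: union(0, 1) -> merged; set of 0 now {0, 1, 5}
Step 4: union(0, 2) -> merged; set of 0 now {0, 1, 2, 5}
Step 5: find(5) -> no change; set of 5 is {0, 1, 2, 5}
Step 6: union(3, 4) -> merged; set of 3 now {3, 4}
Step 7: find(7) -> no change; set of 7 is {7}
Step 8: union(1, 0) -> already same set; set of 1 now {0, 1, 2, 5}
Step 9: union(3, 0) -> merged; set of 3 now {0, 1, 2, 3, 4, 5}
Step 10: union(3, 1) -> already same set; set of 3 now {0, 1, 2, 3, 4, 5}
Step 11: find(7) -> no change; set of 7 is {7}
Step 12: union(3, 2) -> already same set; set of 3 now {0, 1, 2, 3, 4, 5}
Step 13: union(0, 1) -> already same set; set of 0 now {0, 1, 2, 3, 4, 5}
Step 14: find(5) -> no change; set of 5 is {0, 1, 2, 3, 4, 5}
Step 15: union(1, 3) -> already same set; set of 1 now {0, 1, 2, 3, 4, 5}
Step 16: union(3, 2) -> already same set; set of 3 now {0, 1, 2, 3, 4, 5}
Set of 4: {0, 1, 2, 3, 4, 5}; 7 is not a member.

Answer: no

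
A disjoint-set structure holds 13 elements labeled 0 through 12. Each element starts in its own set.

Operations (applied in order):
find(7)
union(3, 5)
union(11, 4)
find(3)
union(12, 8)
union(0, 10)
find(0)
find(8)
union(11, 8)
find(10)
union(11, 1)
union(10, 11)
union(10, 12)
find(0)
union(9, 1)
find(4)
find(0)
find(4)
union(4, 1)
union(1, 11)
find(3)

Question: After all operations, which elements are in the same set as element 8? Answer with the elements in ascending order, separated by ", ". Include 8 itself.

Answer: 0, 1, 4, 8, 9, 10, 11, 12

Derivation:
Step 1: find(7) -> no change; set of 7 is {7}
Step 2: union(3, 5) -> merged; set of 3 now {3, 5}
Step 3: union(11, 4) -> merged; set of 11 now {4, 11}
Step 4: find(3) -> no change; set of 3 is {3, 5}
Step 5: union(12, 8) -> merged; set of 12 now {8, 12}
Step 6: union(0, 10) -> merged; set of 0 now {0, 10}
Step 7: find(0) -> no change; set of 0 is {0, 10}
Step 8: find(8) -> no change; set of 8 is {8, 12}
Step 9: union(11, 8) -> merged; set of 11 now {4, 8, 11, 12}
Step 10: find(10) -> no change; set of 10 is {0, 10}
Step 11: union(11, 1) -> merged; set of 11 now {1, 4, 8, 11, 12}
Step 12: union(10, 11) -> merged; set of 10 now {0, 1, 4, 8, 10, 11, 12}
Step 13: union(10, 12) -> already same set; set of 10 now {0, 1, 4, 8, 10, 11, 12}
Step 14: find(0) -> no change; set of 0 is {0, 1, 4, 8, 10, 11, 12}
Step 15: union(9, 1) -> merged; set of 9 now {0, 1, 4, 8, 9, 10, 11, 12}
Step 16: find(4) -> no change; set of 4 is {0, 1, 4, 8, 9, 10, 11, 12}
Step 17: find(0) -> no change; set of 0 is {0, 1, 4, 8, 9, 10, 11, 12}
Step 18: find(4) -> no change; set of 4 is {0, 1, 4, 8, 9, 10, 11, 12}
Step 19: union(4, 1) -> already same set; set of 4 now {0, 1, 4, 8, 9, 10, 11, 12}
Step 20: union(1, 11) -> already same set; set of 1 now {0, 1, 4, 8, 9, 10, 11, 12}
Step 21: find(3) -> no change; set of 3 is {3, 5}
Component of 8: {0, 1, 4, 8, 9, 10, 11, 12}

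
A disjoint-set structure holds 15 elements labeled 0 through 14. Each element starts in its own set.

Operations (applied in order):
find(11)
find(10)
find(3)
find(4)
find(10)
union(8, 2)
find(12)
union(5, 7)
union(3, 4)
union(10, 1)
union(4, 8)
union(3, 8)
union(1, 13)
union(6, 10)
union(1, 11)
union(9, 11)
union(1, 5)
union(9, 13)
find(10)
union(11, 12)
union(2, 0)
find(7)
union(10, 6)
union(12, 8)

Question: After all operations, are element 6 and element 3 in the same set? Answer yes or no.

Answer: yes

Derivation:
Step 1: find(11) -> no change; set of 11 is {11}
Step 2: find(10) -> no change; set of 10 is {10}
Step 3: find(3) -> no change; set of 3 is {3}
Step 4: find(4) -> no change; set of 4 is {4}
Step 5: find(10) -> no change; set of 10 is {10}
Step 6: union(8, 2) -> merged; set of 8 now {2, 8}
Step 7: find(12) -> no change; set of 12 is {12}
Step 8: union(5, 7) -> merged; set of 5 now {5, 7}
Step 9: union(3, 4) -> merged; set of 3 now {3, 4}
Step 10: union(10, 1) -> merged; set of 10 now {1, 10}
Step 11: union(4, 8) -> merged; set of 4 now {2, 3, 4, 8}
Step 12: union(3, 8) -> already same set; set of 3 now {2, 3, 4, 8}
Step 13: union(1, 13) -> merged; set of 1 now {1, 10, 13}
Step 14: union(6, 10) -> merged; set of 6 now {1, 6, 10, 13}
Step 15: union(1, 11) -> merged; set of 1 now {1, 6, 10, 11, 13}
Step 16: union(9, 11) -> merged; set of 9 now {1, 6, 9, 10, 11, 13}
Step 17: union(1, 5) -> merged; set of 1 now {1, 5, 6, 7, 9, 10, 11, 13}
Step 18: union(9, 13) -> already same set; set of 9 now {1, 5, 6, 7, 9, 10, 11, 13}
Step 19: find(10) -> no change; set of 10 is {1, 5, 6, 7, 9, 10, 11, 13}
Step 20: union(11, 12) -> merged; set of 11 now {1, 5, 6, 7, 9, 10, 11, 12, 13}
Step 21: union(2, 0) -> merged; set of 2 now {0, 2, 3, 4, 8}
Step 22: find(7) -> no change; set of 7 is {1, 5, 6, 7, 9, 10, 11, 12, 13}
Step 23: union(10, 6) -> already same set; set of 10 now {1, 5, 6, 7, 9, 10, 11, 12, 13}
Step 24: union(12, 8) -> merged; set of 12 now {0, 1, 2, 3, 4, 5, 6, 7, 8, 9, 10, 11, 12, 13}
Set of 6: {0, 1, 2, 3, 4, 5, 6, 7, 8, 9, 10, 11, 12, 13}; 3 is a member.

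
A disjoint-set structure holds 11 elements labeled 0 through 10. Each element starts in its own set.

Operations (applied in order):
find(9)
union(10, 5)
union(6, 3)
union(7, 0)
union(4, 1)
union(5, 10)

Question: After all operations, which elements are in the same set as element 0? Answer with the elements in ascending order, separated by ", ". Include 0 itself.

Answer: 0, 7

Derivation:
Step 1: find(9) -> no change; set of 9 is {9}
Step 2: union(10, 5) -> merged; set of 10 now {5, 10}
Step 3: union(6, 3) -> merged; set of 6 now {3, 6}
Step 4: union(7, 0) -> merged; set of 7 now {0, 7}
Step 5: union(4, 1) -> merged; set of 4 now {1, 4}
Step 6: union(5, 10) -> already same set; set of 5 now {5, 10}
Component of 0: {0, 7}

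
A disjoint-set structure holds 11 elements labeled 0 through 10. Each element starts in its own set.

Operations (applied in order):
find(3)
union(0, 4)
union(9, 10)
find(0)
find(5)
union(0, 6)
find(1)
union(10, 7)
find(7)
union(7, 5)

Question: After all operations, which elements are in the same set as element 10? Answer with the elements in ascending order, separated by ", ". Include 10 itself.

Answer: 5, 7, 9, 10

Derivation:
Step 1: find(3) -> no change; set of 3 is {3}
Step 2: union(0, 4) -> merged; set of 0 now {0, 4}
Step 3: union(9, 10) -> merged; set of 9 now {9, 10}
Step 4: find(0) -> no change; set of 0 is {0, 4}
Step 5: find(5) -> no change; set of 5 is {5}
Step 6: union(0, 6) -> merged; set of 0 now {0, 4, 6}
Step 7: find(1) -> no change; set of 1 is {1}
Step 8: union(10, 7) -> merged; set of 10 now {7, 9, 10}
Step 9: find(7) -> no change; set of 7 is {7, 9, 10}
Step 10: union(7, 5) -> merged; set of 7 now {5, 7, 9, 10}
Component of 10: {5, 7, 9, 10}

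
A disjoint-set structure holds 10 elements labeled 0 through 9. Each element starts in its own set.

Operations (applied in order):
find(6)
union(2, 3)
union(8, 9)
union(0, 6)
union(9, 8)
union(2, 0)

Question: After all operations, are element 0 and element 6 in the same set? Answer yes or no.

Step 1: find(6) -> no change; set of 6 is {6}
Step 2: union(2, 3) -> merged; set of 2 now {2, 3}
Step 3: union(8, 9) -> merged; set of 8 now {8, 9}
Step 4: union(0, 6) -> merged; set of 0 now {0, 6}
Step 5: union(9, 8) -> already same set; set of 9 now {8, 9}
Step 6: union(2, 0) -> merged; set of 2 now {0, 2, 3, 6}
Set of 0: {0, 2, 3, 6}; 6 is a member.

Answer: yes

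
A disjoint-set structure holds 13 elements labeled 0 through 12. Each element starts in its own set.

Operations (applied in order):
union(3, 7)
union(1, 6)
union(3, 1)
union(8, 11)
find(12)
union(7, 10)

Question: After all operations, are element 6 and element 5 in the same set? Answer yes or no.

Answer: no

Derivation:
Step 1: union(3, 7) -> merged; set of 3 now {3, 7}
Step 2: union(1, 6) -> merged; set of 1 now {1, 6}
Step 3: union(3, 1) -> merged; set of 3 now {1, 3, 6, 7}
Step 4: union(8, 11) -> merged; set of 8 now {8, 11}
Step 5: find(12) -> no change; set of 12 is {12}
Step 6: union(7, 10) -> merged; set of 7 now {1, 3, 6, 7, 10}
Set of 6: {1, 3, 6, 7, 10}; 5 is not a member.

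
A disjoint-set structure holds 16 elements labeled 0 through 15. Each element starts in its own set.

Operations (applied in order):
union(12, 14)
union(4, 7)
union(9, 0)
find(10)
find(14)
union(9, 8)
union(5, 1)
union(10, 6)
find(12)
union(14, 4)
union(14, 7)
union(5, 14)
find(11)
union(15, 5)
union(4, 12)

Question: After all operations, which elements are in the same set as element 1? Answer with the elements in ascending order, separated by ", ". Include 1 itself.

Answer: 1, 4, 5, 7, 12, 14, 15

Derivation:
Step 1: union(12, 14) -> merged; set of 12 now {12, 14}
Step 2: union(4, 7) -> merged; set of 4 now {4, 7}
Step 3: union(9, 0) -> merged; set of 9 now {0, 9}
Step 4: find(10) -> no change; set of 10 is {10}
Step 5: find(14) -> no change; set of 14 is {12, 14}
Step 6: union(9, 8) -> merged; set of 9 now {0, 8, 9}
Step 7: union(5, 1) -> merged; set of 5 now {1, 5}
Step 8: union(10, 6) -> merged; set of 10 now {6, 10}
Step 9: find(12) -> no change; set of 12 is {12, 14}
Step 10: union(14, 4) -> merged; set of 14 now {4, 7, 12, 14}
Step 11: union(14, 7) -> already same set; set of 14 now {4, 7, 12, 14}
Step 12: union(5, 14) -> merged; set of 5 now {1, 4, 5, 7, 12, 14}
Step 13: find(11) -> no change; set of 11 is {11}
Step 14: union(15, 5) -> merged; set of 15 now {1, 4, 5, 7, 12, 14, 15}
Step 15: union(4, 12) -> already same set; set of 4 now {1, 4, 5, 7, 12, 14, 15}
Component of 1: {1, 4, 5, 7, 12, 14, 15}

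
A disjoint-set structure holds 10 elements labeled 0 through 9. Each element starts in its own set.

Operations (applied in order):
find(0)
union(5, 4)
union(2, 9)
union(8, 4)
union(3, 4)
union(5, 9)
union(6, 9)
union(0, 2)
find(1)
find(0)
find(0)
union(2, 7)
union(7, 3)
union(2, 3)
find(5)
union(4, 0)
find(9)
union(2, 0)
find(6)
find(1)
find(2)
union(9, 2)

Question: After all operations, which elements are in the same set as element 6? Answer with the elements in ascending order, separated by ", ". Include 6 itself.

Answer: 0, 2, 3, 4, 5, 6, 7, 8, 9

Derivation:
Step 1: find(0) -> no change; set of 0 is {0}
Step 2: union(5, 4) -> merged; set of 5 now {4, 5}
Step 3: union(2, 9) -> merged; set of 2 now {2, 9}
Step 4: union(8, 4) -> merged; set of 8 now {4, 5, 8}
Step 5: union(3, 4) -> merged; set of 3 now {3, 4, 5, 8}
Step 6: union(5, 9) -> merged; set of 5 now {2, 3, 4, 5, 8, 9}
Step 7: union(6, 9) -> merged; set of 6 now {2, 3, 4, 5, 6, 8, 9}
Step 8: union(0, 2) -> merged; set of 0 now {0, 2, 3, 4, 5, 6, 8, 9}
Step 9: find(1) -> no change; set of 1 is {1}
Step 10: find(0) -> no change; set of 0 is {0, 2, 3, 4, 5, 6, 8, 9}
Step 11: find(0) -> no change; set of 0 is {0, 2, 3, 4, 5, 6, 8, 9}
Step 12: union(2, 7) -> merged; set of 2 now {0, 2, 3, 4, 5, 6, 7, 8, 9}
Step 13: union(7, 3) -> already same set; set of 7 now {0, 2, 3, 4, 5, 6, 7, 8, 9}
Step 14: union(2, 3) -> already same set; set of 2 now {0, 2, 3, 4, 5, 6, 7, 8, 9}
Step 15: find(5) -> no change; set of 5 is {0, 2, 3, 4, 5, 6, 7, 8, 9}
Step 16: union(4, 0) -> already same set; set of 4 now {0, 2, 3, 4, 5, 6, 7, 8, 9}
Step 17: find(9) -> no change; set of 9 is {0, 2, 3, 4, 5, 6, 7, 8, 9}
Step 18: union(2, 0) -> already same set; set of 2 now {0, 2, 3, 4, 5, 6, 7, 8, 9}
Step 19: find(6) -> no change; set of 6 is {0, 2, 3, 4, 5, 6, 7, 8, 9}
Step 20: find(1) -> no change; set of 1 is {1}
Step 21: find(2) -> no change; set of 2 is {0, 2, 3, 4, 5, 6, 7, 8, 9}
Step 22: union(9, 2) -> already same set; set of 9 now {0, 2, 3, 4, 5, 6, 7, 8, 9}
Component of 6: {0, 2, 3, 4, 5, 6, 7, 8, 9}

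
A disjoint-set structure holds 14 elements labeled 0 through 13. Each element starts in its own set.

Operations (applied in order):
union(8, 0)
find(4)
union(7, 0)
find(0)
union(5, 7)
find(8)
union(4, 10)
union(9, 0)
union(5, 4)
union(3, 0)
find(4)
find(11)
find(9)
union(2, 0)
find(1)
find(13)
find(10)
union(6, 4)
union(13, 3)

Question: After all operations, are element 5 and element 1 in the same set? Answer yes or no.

Step 1: union(8, 0) -> merged; set of 8 now {0, 8}
Step 2: find(4) -> no change; set of 4 is {4}
Step 3: union(7, 0) -> merged; set of 7 now {0, 7, 8}
Step 4: find(0) -> no change; set of 0 is {0, 7, 8}
Step 5: union(5, 7) -> merged; set of 5 now {0, 5, 7, 8}
Step 6: find(8) -> no change; set of 8 is {0, 5, 7, 8}
Step 7: union(4, 10) -> merged; set of 4 now {4, 10}
Step 8: union(9, 0) -> merged; set of 9 now {0, 5, 7, 8, 9}
Step 9: union(5, 4) -> merged; set of 5 now {0, 4, 5, 7, 8, 9, 10}
Step 10: union(3, 0) -> merged; set of 3 now {0, 3, 4, 5, 7, 8, 9, 10}
Step 11: find(4) -> no change; set of 4 is {0, 3, 4, 5, 7, 8, 9, 10}
Step 12: find(11) -> no change; set of 11 is {11}
Step 13: find(9) -> no change; set of 9 is {0, 3, 4, 5, 7, 8, 9, 10}
Step 14: union(2, 0) -> merged; set of 2 now {0, 2, 3, 4, 5, 7, 8, 9, 10}
Step 15: find(1) -> no change; set of 1 is {1}
Step 16: find(13) -> no change; set of 13 is {13}
Step 17: find(10) -> no change; set of 10 is {0, 2, 3, 4, 5, 7, 8, 9, 10}
Step 18: union(6, 4) -> merged; set of 6 now {0, 2, 3, 4, 5, 6, 7, 8, 9, 10}
Step 19: union(13, 3) -> merged; set of 13 now {0, 2, 3, 4, 5, 6, 7, 8, 9, 10, 13}
Set of 5: {0, 2, 3, 4, 5, 6, 7, 8, 9, 10, 13}; 1 is not a member.

Answer: no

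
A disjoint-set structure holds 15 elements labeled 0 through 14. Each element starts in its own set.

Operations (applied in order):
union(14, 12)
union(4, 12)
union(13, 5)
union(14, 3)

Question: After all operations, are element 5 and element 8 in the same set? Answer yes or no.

Answer: no

Derivation:
Step 1: union(14, 12) -> merged; set of 14 now {12, 14}
Step 2: union(4, 12) -> merged; set of 4 now {4, 12, 14}
Step 3: union(13, 5) -> merged; set of 13 now {5, 13}
Step 4: union(14, 3) -> merged; set of 14 now {3, 4, 12, 14}
Set of 5: {5, 13}; 8 is not a member.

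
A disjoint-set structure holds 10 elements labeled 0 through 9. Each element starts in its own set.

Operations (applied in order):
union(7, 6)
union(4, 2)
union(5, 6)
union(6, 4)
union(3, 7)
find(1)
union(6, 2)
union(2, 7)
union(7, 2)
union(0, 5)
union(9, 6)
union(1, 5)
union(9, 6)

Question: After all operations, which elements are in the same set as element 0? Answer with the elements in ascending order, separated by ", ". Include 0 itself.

Step 1: union(7, 6) -> merged; set of 7 now {6, 7}
Step 2: union(4, 2) -> merged; set of 4 now {2, 4}
Step 3: union(5, 6) -> merged; set of 5 now {5, 6, 7}
Step 4: union(6, 4) -> merged; set of 6 now {2, 4, 5, 6, 7}
Step 5: union(3, 7) -> merged; set of 3 now {2, 3, 4, 5, 6, 7}
Step 6: find(1) -> no change; set of 1 is {1}
Step 7: union(6, 2) -> already same set; set of 6 now {2, 3, 4, 5, 6, 7}
Step 8: union(2, 7) -> already same set; set of 2 now {2, 3, 4, 5, 6, 7}
Step 9: union(7, 2) -> already same set; set of 7 now {2, 3, 4, 5, 6, 7}
Step 10: union(0, 5) -> merged; set of 0 now {0, 2, 3, 4, 5, 6, 7}
Step 11: union(9, 6) -> merged; set of 9 now {0, 2, 3, 4, 5, 6, 7, 9}
Step 12: union(1, 5) -> merged; set of 1 now {0, 1, 2, 3, 4, 5, 6, 7, 9}
Step 13: union(9, 6) -> already same set; set of 9 now {0, 1, 2, 3, 4, 5, 6, 7, 9}
Component of 0: {0, 1, 2, 3, 4, 5, 6, 7, 9}

Answer: 0, 1, 2, 3, 4, 5, 6, 7, 9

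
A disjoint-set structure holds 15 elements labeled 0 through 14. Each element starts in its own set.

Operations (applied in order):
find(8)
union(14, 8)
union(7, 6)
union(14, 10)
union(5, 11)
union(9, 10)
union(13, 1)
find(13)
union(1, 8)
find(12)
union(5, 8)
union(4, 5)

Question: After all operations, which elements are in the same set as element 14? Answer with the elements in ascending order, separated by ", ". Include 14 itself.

Step 1: find(8) -> no change; set of 8 is {8}
Step 2: union(14, 8) -> merged; set of 14 now {8, 14}
Step 3: union(7, 6) -> merged; set of 7 now {6, 7}
Step 4: union(14, 10) -> merged; set of 14 now {8, 10, 14}
Step 5: union(5, 11) -> merged; set of 5 now {5, 11}
Step 6: union(9, 10) -> merged; set of 9 now {8, 9, 10, 14}
Step 7: union(13, 1) -> merged; set of 13 now {1, 13}
Step 8: find(13) -> no change; set of 13 is {1, 13}
Step 9: union(1, 8) -> merged; set of 1 now {1, 8, 9, 10, 13, 14}
Step 10: find(12) -> no change; set of 12 is {12}
Step 11: union(5, 8) -> merged; set of 5 now {1, 5, 8, 9, 10, 11, 13, 14}
Step 12: union(4, 5) -> merged; set of 4 now {1, 4, 5, 8, 9, 10, 11, 13, 14}
Component of 14: {1, 4, 5, 8, 9, 10, 11, 13, 14}

Answer: 1, 4, 5, 8, 9, 10, 11, 13, 14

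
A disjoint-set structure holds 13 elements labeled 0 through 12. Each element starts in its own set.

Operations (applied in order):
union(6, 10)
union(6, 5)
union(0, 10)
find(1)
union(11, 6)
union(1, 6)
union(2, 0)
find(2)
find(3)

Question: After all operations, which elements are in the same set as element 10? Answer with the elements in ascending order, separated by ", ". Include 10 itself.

Answer: 0, 1, 2, 5, 6, 10, 11

Derivation:
Step 1: union(6, 10) -> merged; set of 6 now {6, 10}
Step 2: union(6, 5) -> merged; set of 6 now {5, 6, 10}
Step 3: union(0, 10) -> merged; set of 0 now {0, 5, 6, 10}
Step 4: find(1) -> no change; set of 1 is {1}
Step 5: union(11, 6) -> merged; set of 11 now {0, 5, 6, 10, 11}
Step 6: union(1, 6) -> merged; set of 1 now {0, 1, 5, 6, 10, 11}
Step 7: union(2, 0) -> merged; set of 2 now {0, 1, 2, 5, 6, 10, 11}
Step 8: find(2) -> no change; set of 2 is {0, 1, 2, 5, 6, 10, 11}
Step 9: find(3) -> no change; set of 3 is {3}
Component of 10: {0, 1, 2, 5, 6, 10, 11}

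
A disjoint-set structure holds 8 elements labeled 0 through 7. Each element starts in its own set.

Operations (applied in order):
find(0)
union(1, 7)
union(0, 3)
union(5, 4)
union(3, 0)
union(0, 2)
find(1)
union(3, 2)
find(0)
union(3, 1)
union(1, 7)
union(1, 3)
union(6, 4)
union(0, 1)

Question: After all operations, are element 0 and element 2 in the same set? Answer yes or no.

Step 1: find(0) -> no change; set of 0 is {0}
Step 2: union(1, 7) -> merged; set of 1 now {1, 7}
Step 3: union(0, 3) -> merged; set of 0 now {0, 3}
Step 4: union(5, 4) -> merged; set of 5 now {4, 5}
Step 5: union(3, 0) -> already same set; set of 3 now {0, 3}
Step 6: union(0, 2) -> merged; set of 0 now {0, 2, 3}
Step 7: find(1) -> no change; set of 1 is {1, 7}
Step 8: union(3, 2) -> already same set; set of 3 now {0, 2, 3}
Step 9: find(0) -> no change; set of 0 is {0, 2, 3}
Step 10: union(3, 1) -> merged; set of 3 now {0, 1, 2, 3, 7}
Step 11: union(1, 7) -> already same set; set of 1 now {0, 1, 2, 3, 7}
Step 12: union(1, 3) -> already same set; set of 1 now {0, 1, 2, 3, 7}
Step 13: union(6, 4) -> merged; set of 6 now {4, 5, 6}
Step 14: union(0, 1) -> already same set; set of 0 now {0, 1, 2, 3, 7}
Set of 0: {0, 1, 2, 3, 7}; 2 is a member.

Answer: yes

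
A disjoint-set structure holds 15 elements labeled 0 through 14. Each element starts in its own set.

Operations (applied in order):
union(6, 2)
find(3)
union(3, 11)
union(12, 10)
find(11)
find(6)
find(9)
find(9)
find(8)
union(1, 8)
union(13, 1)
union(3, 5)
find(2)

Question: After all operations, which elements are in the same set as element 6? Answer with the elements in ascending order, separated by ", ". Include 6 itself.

Step 1: union(6, 2) -> merged; set of 6 now {2, 6}
Step 2: find(3) -> no change; set of 3 is {3}
Step 3: union(3, 11) -> merged; set of 3 now {3, 11}
Step 4: union(12, 10) -> merged; set of 12 now {10, 12}
Step 5: find(11) -> no change; set of 11 is {3, 11}
Step 6: find(6) -> no change; set of 6 is {2, 6}
Step 7: find(9) -> no change; set of 9 is {9}
Step 8: find(9) -> no change; set of 9 is {9}
Step 9: find(8) -> no change; set of 8 is {8}
Step 10: union(1, 8) -> merged; set of 1 now {1, 8}
Step 11: union(13, 1) -> merged; set of 13 now {1, 8, 13}
Step 12: union(3, 5) -> merged; set of 3 now {3, 5, 11}
Step 13: find(2) -> no change; set of 2 is {2, 6}
Component of 6: {2, 6}

Answer: 2, 6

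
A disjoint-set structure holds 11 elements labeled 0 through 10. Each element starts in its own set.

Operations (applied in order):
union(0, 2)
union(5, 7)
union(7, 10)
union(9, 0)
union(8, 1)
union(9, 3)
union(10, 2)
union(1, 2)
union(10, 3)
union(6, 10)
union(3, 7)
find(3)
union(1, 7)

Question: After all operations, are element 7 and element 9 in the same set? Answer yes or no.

Answer: yes

Derivation:
Step 1: union(0, 2) -> merged; set of 0 now {0, 2}
Step 2: union(5, 7) -> merged; set of 5 now {5, 7}
Step 3: union(7, 10) -> merged; set of 7 now {5, 7, 10}
Step 4: union(9, 0) -> merged; set of 9 now {0, 2, 9}
Step 5: union(8, 1) -> merged; set of 8 now {1, 8}
Step 6: union(9, 3) -> merged; set of 9 now {0, 2, 3, 9}
Step 7: union(10, 2) -> merged; set of 10 now {0, 2, 3, 5, 7, 9, 10}
Step 8: union(1, 2) -> merged; set of 1 now {0, 1, 2, 3, 5, 7, 8, 9, 10}
Step 9: union(10, 3) -> already same set; set of 10 now {0, 1, 2, 3, 5, 7, 8, 9, 10}
Step 10: union(6, 10) -> merged; set of 6 now {0, 1, 2, 3, 5, 6, 7, 8, 9, 10}
Step 11: union(3, 7) -> already same set; set of 3 now {0, 1, 2, 3, 5, 6, 7, 8, 9, 10}
Step 12: find(3) -> no change; set of 3 is {0, 1, 2, 3, 5, 6, 7, 8, 9, 10}
Step 13: union(1, 7) -> already same set; set of 1 now {0, 1, 2, 3, 5, 6, 7, 8, 9, 10}
Set of 7: {0, 1, 2, 3, 5, 6, 7, 8, 9, 10}; 9 is a member.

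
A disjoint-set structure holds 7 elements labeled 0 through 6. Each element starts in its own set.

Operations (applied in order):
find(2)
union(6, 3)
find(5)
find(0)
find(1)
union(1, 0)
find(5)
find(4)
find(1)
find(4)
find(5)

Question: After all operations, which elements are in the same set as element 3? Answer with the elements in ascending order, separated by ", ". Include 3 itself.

Step 1: find(2) -> no change; set of 2 is {2}
Step 2: union(6, 3) -> merged; set of 6 now {3, 6}
Step 3: find(5) -> no change; set of 5 is {5}
Step 4: find(0) -> no change; set of 0 is {0}
Step 5: find(1) -> no change; set of 1 is {1}
Step 6: union(1, 0) -> merged; set of 1 now {0, 1}
Step 7: find(5) -> no change; set of 5 is {5}
Step 8: find(4) -> no change; set of 4 is {4}
Step 9: find(1) -> no change; set of 1 is {0, 1}
Step 10: find(4) -> no change; set of 4 is {4}
Step 11: find(5) -> no change; set of 5 is {5}
Component of 3: {3, 6}

Answer: 3, 6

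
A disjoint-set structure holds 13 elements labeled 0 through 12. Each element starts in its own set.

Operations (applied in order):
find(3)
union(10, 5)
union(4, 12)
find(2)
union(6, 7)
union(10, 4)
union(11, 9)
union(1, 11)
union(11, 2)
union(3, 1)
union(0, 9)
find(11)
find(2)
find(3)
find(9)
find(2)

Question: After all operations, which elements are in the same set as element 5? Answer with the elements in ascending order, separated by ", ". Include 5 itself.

Step 1: find(3) -> no change; set of 3 is {3}
Step 2: union(10, 5) -> merged; set of 10 now {5, 10}
Step 3: union(4, 12) -> merged; set of 4 now {4, 12}
Step 4: find(2) -> no change; set of 2 is {2}
Step 5: union(6, 7) -> merged; set of 6 now {6, 7}
Step 6: union(10, 4) -> merged; set of 10 now {4, 5, 10, 12}
Step 7: union(11, 9) -> merged; set of 11 now {9, 11}
Step 8: union(1, 11) -> merged; set of 1 now {1, 9, 11}
Step 9: union(11, 2) -> merged; set of 11 now {1, 2, 9, 11}
Step 10: union(3, 1) -> merged; set of 3 now {1, 2, 3, 9, 11}
Step 11: union(0, 9) -> merged; set of 0 now {0, 1, 2, 3, 9, 11}
Step 12: find(11) -> no change; set of 11 is {0, 1, 2, 3, 9, 11}
Step 13: find(2) -> no change; set of 2 is {0, 1, 2, 3, 9, 11}
Step 14: find(3) -> no change; set of 3 is {0, 1, 2, 3, 9, 11}
Step 15: find(9) -> no change; set of 9 is {0, 1, 2, 3, 9, 11}
Step 16: find(2) -> no change; set of 2 is {0, 1, 2, 3, 9, 11}
Component of 5: {4, 5, 10, 12}

Answer: 4, 5, 10, 12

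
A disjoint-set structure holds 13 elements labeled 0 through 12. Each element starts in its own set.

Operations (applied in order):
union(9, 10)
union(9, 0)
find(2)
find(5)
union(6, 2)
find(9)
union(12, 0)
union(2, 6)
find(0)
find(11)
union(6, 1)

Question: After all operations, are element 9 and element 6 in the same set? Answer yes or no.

Step 1: union(9, 10) -> merged; set of 9 now {9, 10}
Step 2: union(9, 0) -> merged; set of 9 now {0, 9, 10}
Step 3: find(2) -> no change; set of 2 is {2}
Step 4: find(5) -> no change; set of 5 is {5}
Step 5: union(6, 2) -> merged; set of 6 now {2, 6}
Step 6: find(9) -> no change; set of 9 is {0, 9, 10}
Step 7: union(12, 0) -> merged; set of 12 now {0, 9, 10, 12}
Step 8: union(2, 6) -> already same set; set of 2 now {2, 6}
Step 9: find(0) -> no change; set of 0 is {0, 9, 10, 12}
Step 10: find(11) -> no change; set of 11 is {11}
Step 11: union(6, 1) -> merged; set of 6 now {1, 2, 6}
Set of 9: {0, 9, 10, 12}; 6 is not a member.

Answer: no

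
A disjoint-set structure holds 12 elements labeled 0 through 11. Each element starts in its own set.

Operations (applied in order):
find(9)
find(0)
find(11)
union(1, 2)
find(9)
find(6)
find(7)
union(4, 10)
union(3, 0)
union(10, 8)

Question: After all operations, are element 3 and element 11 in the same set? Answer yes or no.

Step 1: find(9) -> no change; set of 9 is {9}
Step 2: find(0) -> no change; set of 0 is {0}
Step 3: find(11) -> no change; set of 11 is {11}
Step 4: union(1, 2) -> merged; set of 1 now {1, 2}
Step 5: find(9) -> no change; set of 9 is {9}
Step 6: find(6) -> no change; set of 6 is {6}
Step 7: find(7) -> no change; set of 7 is {7}
Step 8: union(4, 10) -> merged; set of 4 now {4, 10}
Step 9: union(3, 0) -> merged; set of 3 now {0, 3}
Step 10: union(10, 8) -> merged; set of 10 now {4, 8, 10}
Set of 3: {0, 3}; 11 is not a member.

Answer: no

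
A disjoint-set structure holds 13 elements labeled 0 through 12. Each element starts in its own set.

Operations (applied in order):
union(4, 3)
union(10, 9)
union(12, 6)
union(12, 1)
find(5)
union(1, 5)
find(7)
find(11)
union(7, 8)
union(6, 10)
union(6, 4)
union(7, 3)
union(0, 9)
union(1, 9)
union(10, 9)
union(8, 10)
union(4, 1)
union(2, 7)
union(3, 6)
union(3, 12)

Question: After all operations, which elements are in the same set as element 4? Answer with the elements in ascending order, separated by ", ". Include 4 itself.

Step 1: union(4, 3) -> merged; set of 4 now {3, 4}
Step 2: union(10, 9) -> merged; set of 10 now {9, 10}
Step 3: union(12, 6) -> merged; set of 12 now {6, 12}
Step 4: union(12, 1) -> merged; set of 12 now {1, 6, 12}
Step 5: find(5) -> no change; set of 5 is {5}
Step 6: union(1, 5) -> merged; set of 1 now {1, 5, 6, 12}
Step 7: find(7) -> no change; set of 7 is {7}
Step 8: find(11) -> no change; set of 11 is {11}
Step 9: union(7, 8) -> merged; set of 7 now {7, 8}
Step 10: union(6, 10) -> merged; set of 6 now {1, 5, 6, 9, 10, 12}
Step 11: union(6, 4) -> merged; set of 6 now {1, 3, 4, 5, 6, 9, 10, 12}
Step 12: union(7, 3) -> merged; set of 7 now {1, 3, 4, 5, 6, 7, 8, 9, 10, 12}
Step 13: union(0, 9) -> merged; set of 0 now {0, 1, 3, 4, 5, 6, 7, 8, 9, 10, 12}
Step 14: union(1, 9) -> already same set; set of 1 now {0, 1, 3, 4, 5, 6, 7, 8, 9, 10, 12}
Step 15: union(10, 9) -> already same set; set of 10 now {0, 1, 3, 4, 5, 6, 7, 8, 9, 10, 12}
Step 16: union(8, 10) -> already same set; set of 8 now {0, 1, 3, 4, 5, 6, 7, 8, 9, 10, 12}
Step 17: union(4, 1) -> already same set; set of 4 now {0, 1, 3, 4, 5, 6, 7, 8, 9, 10, 12}
Step 18: union(2, 7) -> merged; set of 2 now {0, 1, 2, 3, 4, 5, 6, 7, 8, 9, 10, 12}
Step 19: union(3, 6) -> already same set; set of 3 now {0, 1, 2, 3, 4, 5, 6, 7, 8, 9, 10, 12}
Step 20: union(3, 12) -> already same set; set of 3 now {0, 1, 2, 3, 4, 5, 6, 7, 8, 9, 10, 12}
Component of 4: {0, 1, 2, 3, 4, 5, 6, 7, 8, 9, 10, 12}

Answer: 0, 1, 2, 3, 4, 5, 6, 7, 8, 9, 10, 12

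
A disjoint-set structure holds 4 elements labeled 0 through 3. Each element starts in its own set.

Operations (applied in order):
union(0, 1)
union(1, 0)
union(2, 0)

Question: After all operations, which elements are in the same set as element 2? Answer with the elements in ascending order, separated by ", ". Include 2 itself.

Step 1: union(0, 1) -> merged; set of 0 now {0, 1}
Step 2: union(1, 0) -> already same set; set of 1 now {0, 1}
Step 3: union(2, 0) -> merged; set of 2 now {0, 1, 2}
Component of 2: {0, 1, 2}

Answer: 0, 1, 2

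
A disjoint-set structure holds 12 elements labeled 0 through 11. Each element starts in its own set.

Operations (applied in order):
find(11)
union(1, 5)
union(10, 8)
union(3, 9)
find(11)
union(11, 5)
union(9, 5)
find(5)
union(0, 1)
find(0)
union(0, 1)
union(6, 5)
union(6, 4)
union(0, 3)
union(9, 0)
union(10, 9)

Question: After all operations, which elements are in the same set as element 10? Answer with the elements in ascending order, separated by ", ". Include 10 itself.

Answer: 0, 1, 3, 4, 5, 6, 8, 9, 10, 11

Derivation:
Step 1: find(11) -> no change; set of 11 is {11}
Step 2: union(1, 5) -> merged; set of 1 now {1, 5}
Step 3: union(10, 8) -> merged; set of 10 now {8, 10}
Step 4: union(3, 9) -> merged; set of 3 now {3, 9}
Step 5: find(11) -> no change; set of 11 is {11}
Step 6: union(11, 5) -> merged; set of 11 now {1, 5, 11}
Step 7: union(9, 5) -> merged; set of 9 now {1, 3, 5, 9, 11}
Step 8: find(5) -> no change; set of 5 is {1, 3, 5, 9, 11}
Step 9: union(0, 1) -> merged; set of 0 now {0, 1, 3, 5, 9, 11}
Step 10: find(0) -> no change; set of 0 is {0, 1, 3, 5, 9, 11}
Step 11: union(0, 1) -> already same set; set of 0 now {0, 1, 3, 5, 9, 11}
Step 12: union(6, 5) -> merged; set of 6 now {0, 1, 3, 5, 6, 9, 11}
Step 13: union(6, 4) -> merged; set of 6 now {0, 1, 3, 4, 5, 6, 9, 11}
Step 14: union(0, 3) -> already same set; set of 0 now {0, 1, 3, 4, 5, 6, 9, 11}
Step 15: union(9, 0) -> already same set; set of 9 now {0, 1, 3, 4, 5, 6, 9, 11}
Step 16: union(10, 9) -> merged; set of 10 now {0, 1, 3, 4, 5, 6, 8, 9, 10, 11}
Component of 10: {0, 1, 3, 4, 5, 6, 8, 9, 10, 11}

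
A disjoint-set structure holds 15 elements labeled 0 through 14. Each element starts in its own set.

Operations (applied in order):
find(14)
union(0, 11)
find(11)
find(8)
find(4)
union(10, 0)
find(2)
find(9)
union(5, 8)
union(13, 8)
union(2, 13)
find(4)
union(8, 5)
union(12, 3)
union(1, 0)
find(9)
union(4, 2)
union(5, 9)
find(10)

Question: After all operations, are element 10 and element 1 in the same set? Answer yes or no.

Answer: yes

Derivation:
Step 1: find(14) -> no change; set of 14 is {14}
Step 2: union(0, 11) -> merged; set of 0 now {0, 11}
Step 3: find(11) -> no change; set of 11 is {0, 11}
Step 4: find(8) -> no change; set of 8 is {8}
Step 5: find(4) -> no change; set of 4 is {4}
Step 6: union(10, 0) -> merged; set of 10 now {0, 10, 11}
Step 7: find(2) -> no change; set of 2 is {2}
Step 8: find(9) -> no change; set of 9 is {9}
Step 9: union(5, 8) -> merged; set of 5 now {5, 8}
Step 10: union(13, 8) -> merged; set of 13 now {5, 8, 13}
Step 11: union(2, 13) -> merged; set of 2 now {2, 5, 8, 13}
Step 12: find(4) -> no change; set of 4 is {4}
Step 13: union(8, 5) -> already same set; set of 8 now {2, 5, 8, 13}
Step 14: union(12, 3) -> merged; set of 12 now {3, 12}
Step 15: union(1, 0) -> merged; set of 1 now {0, 1, 10, 11}
Step 16: find(9) -> no change; set of 9 is {9}
Step 17: union(4, 2) -> merged; set of 4 now {2, 4, 5, 8, 13}
Step 18: union(5, 9) -> merged; set of 5 now {2, 4, 5, 8, 9, 13}
Step 19: find(10) -> no change; set of 10 is {0, 1, 10, 11}
Set of 10: {0, 1, 10, 11}; 1 is a member.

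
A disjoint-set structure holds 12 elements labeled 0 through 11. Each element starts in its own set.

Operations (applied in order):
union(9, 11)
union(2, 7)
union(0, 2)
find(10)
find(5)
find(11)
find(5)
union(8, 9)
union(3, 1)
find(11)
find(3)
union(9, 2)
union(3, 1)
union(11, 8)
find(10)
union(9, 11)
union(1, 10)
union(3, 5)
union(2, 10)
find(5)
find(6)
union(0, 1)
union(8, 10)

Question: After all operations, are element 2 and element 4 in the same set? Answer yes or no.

Answer: no

Derivation:
Step 1: union(9, 11) -> merged; set of 9 now {9, 11}
Step 2: union(2, 7) -> merged; set of 2 now {2, 7}
Step 3: union(0, 2) -> merged; set of 0 now {0, 2, 7}
Step 4: find(10) -> no change; set of 10 is {10}
Step 5: find(5) -> no change; set of 5 is {5}
Step 6: find(11) -> no change; set of 11 is {9, 11}
Step 7: find(5) -> no change; set of 5 is {5}
Step 8: union(8, 9) -> merged; set of 8 now {8, 9, 11}
Step 9: union(3, 1) -> merged; set of 3 now {1, 3}
Step 10: find(11) -> no change; set of 11 is {8, 9, 11}
Step 11: find(3) -> no change; set of 3 is {1, 3}
Step 12: union(9, 2) -> merged; set of 9 now {0, 2, 7, 8, 9, 11}
Step 13: union(3, 1) -> already same set; set of 3 now {1, 3}
Step 14: union(11, 8) -> already same set; set of 11 now {0, 2, 7, 8, 9, 11}
Step 15: find(10) -> no change; set of 10 is {10}
Step 16: union(9, 11) -> already same set; set of 9 now {0, 2, 7, 8, 9, 11}
Step 17: union(1, 10) -> merged; set of 1 now {1, 3, 10}
Step 18: union(3, 5) -> merged; set of 3 now {1, 3, 5, 10}
Step 19: union(2, 10) -> merged; set of 2 now {0, 1, 2, 3, 5, 7, 8, 9, 10, 11}
Step 20: find(5) -> no change; set of 5 is {0, 1, 2, 3, 5, 7, 8, 9, 10, 11}
Step 21: find(6) -> no change; set of 6 is {6}
Step 22: union(0, 1) -> already same set; set of 0 now {0, 1, 2, 3, 5, 7, 8, 9, 10, 11}
Step 23: union(8, 10) -> already same set; set of 8 now {0, 1, 2, 3, 5, 7, 8, 9, 10, 11}
Set of 2: {0, 1, 2, 3, 5, 7, 8, 9, 10, 11}; 4 is not a member.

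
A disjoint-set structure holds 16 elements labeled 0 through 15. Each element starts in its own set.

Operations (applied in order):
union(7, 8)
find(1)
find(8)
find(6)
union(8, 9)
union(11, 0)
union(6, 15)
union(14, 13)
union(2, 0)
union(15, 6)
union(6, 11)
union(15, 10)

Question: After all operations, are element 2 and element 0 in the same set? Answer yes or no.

Answer: yes

Derivation:
Step 1: union(7, 8) -> merged; set of 7 now {7, 8}
Step 2: find(1) -> no change; set of 1 is {1}
Step 3: find(8) -> no change; set of 8 is {7, 8}
Step 4: find(6) -> no change; set of 6 is {6}
Step 5: union(8, 9) -> merged; set of 8 now {7, 8, 9}
Step 6: union(11, 0) -> merged; set of 11 now {0, 11}
Step 7: union(6, 15) -> merged; set of 6 now {6, 15}
Step 8: union(14, 13) -> merged; set of 14 now {13, 14}
Step 9: union(2, 0) -> merged; set of 2 now {0, 2, 11}
Step 10: union(15, 6) -> already same set; set of 15 now {6, 15}
Step 11: union(6, 11) -> merged; set of 6 now {0, 2, 6, 11, 15}
Step 12: union(15, 10) -> merged; set of 15 now {0, 2, 6, 10, 11, 15}
Set of 2: {0, 2, 6, 10, 11, 15}; 0 is a member.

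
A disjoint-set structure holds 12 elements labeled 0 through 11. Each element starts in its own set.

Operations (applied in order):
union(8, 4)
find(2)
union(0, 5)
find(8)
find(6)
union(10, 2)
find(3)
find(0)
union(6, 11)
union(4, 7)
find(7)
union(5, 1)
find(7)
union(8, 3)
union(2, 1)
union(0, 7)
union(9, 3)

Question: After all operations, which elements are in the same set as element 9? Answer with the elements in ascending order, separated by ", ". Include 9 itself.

Answer: 0, 1, 2, 3, 4, 5, 7, 8, 9, 10

Derivation:
Step 1: union(8, 4) -> merged; set of 8 now {4, 8}
Step 2: find(2) -> no change; set of 2 is {2}
Step 3: union(0, 5) -> merged; set of 0 now {0, 5}
Step 4: find(8) -> no change; set of 8 is {4, 8}
Step 5: find(6) -> no change; set of 6 is {6}
Step 6: union(10, 2) -> merged; set of 10 now {2, 10}
Step 7: find(3) -> no change; set of 3 is {3}
Step 8: find(0) -> no change; set of 0 is {0, 5}
Step 9: union(6, 11) -> merged; set of 6 now {6, 11}
Step 10: union(4, 7) -> merged; set of 4 now {4, 7, 8}
Step 11: find(7) -> no change; set of 7 is {4, 7, 8}
Step 12: union(5, 1) -> merged; set of 5 now {0, 1, 5}
Step 13: find(7) -> no change; set of 7 is {4, 7, 8}
Step 14: union(8, 3) -> merged; set of 8 now {3, 4, 7, 8}
Step 15: union(2, 1) -> merged; set of 2 now {0, 1, 2, 5, 10}
Step 16: union(0, 7) -> merged; set of 0 now {0, 1, 2, 3, 4, 5, 7, 8, 10}
Step 17: union(9, 3) -> merged; set of 9 now {0, 1, 2, 3, 4, 5, 7, 8, 9, 10}
Component of 9: {0, 1, 2, 3, 4, 5, 7, 8, 9, 10}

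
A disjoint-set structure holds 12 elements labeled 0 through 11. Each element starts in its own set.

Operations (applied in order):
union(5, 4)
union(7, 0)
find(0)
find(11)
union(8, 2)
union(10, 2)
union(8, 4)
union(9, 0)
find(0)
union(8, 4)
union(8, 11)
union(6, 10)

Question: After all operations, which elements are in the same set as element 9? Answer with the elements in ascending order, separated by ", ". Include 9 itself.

Step 1: union(5, 4) -> merged; set of 5 now {4, 5}
Step 2: union(7, 0) -> merged; set of 7 now {0, 7}
Step 3: find(0) -> no change; set of 0 is {0, 7}
Step 4: find(11) -> no change; set of 11 is {11}
Step 5: union(8, 2) -> merged; set of 8 now {2, 8}
Step 6: union(10, 2) -> merged; set of 10 now {2, 8, 10}
Step 7: union(8, 4) -> merged; set of 8 now {2, 4, 5, 8, 10}
Step 8: union(9, 0) -> merged; set of 9 now {0, 7, 9}
Step 9: find(0) -> no change; set of 0 is {0, 7, 9}
Step 10: union(8, 4) -> already same set; set of 8 now {2, 4, 5, 8, 10}
Step 11: union(8, 11) -> merged; set of 8 now {2, 4, 5, 8, 10, 11}
Step 12: union(6, 10) -> merged; set of 6 now {2, 4, 5, 6, 8, 10, 11}
Component of 9: {0, 7, 9}

Answer: 0, 7, 9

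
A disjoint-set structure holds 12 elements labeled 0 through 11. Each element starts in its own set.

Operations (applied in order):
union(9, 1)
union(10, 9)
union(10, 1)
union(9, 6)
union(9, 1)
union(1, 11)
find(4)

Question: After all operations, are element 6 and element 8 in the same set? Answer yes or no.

Answer: no

Derivation:
Step 1: union(9, 1) -> merged; set of 9 now {1, 9}
Step 2: union(10, 9) -> merged; set of 10 now {1, 9, 10}
Step 3: union(10, 1) -> already same set; set of 10 now {1, 9, 10}
Step 4: union(9, 6) -> merged; set of 9 now {1, 6, 9, 10}
Step 5: union(9, 1) -> already same set; set of 9 now {1, 6, 9, 10}
Step 6: union(1, 11) -> merged; set of 1 now {1, 6, 9, 10, 11}
Step 7: find(4) -> no change; set of 4 is {4}
Set of 6: {1, 6, 9, 10, 11}; 8 is not a member.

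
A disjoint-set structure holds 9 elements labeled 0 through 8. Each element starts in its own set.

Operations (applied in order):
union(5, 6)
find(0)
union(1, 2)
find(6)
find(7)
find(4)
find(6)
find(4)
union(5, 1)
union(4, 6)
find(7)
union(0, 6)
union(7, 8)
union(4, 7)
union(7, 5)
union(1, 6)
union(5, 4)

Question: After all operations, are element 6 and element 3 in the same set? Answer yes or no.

Answer: no

Derivation:
Step 1: union(5, 6) -> merged; set of 5 now {5, 6}
Step 2: find(0) -> no change; set of 0 is {0}
Step 3: union(1, 2) -> merged; set of 1 now {1, 2}
Step 4: find(6) -> no change; set of 6 is {5, 6}
Step 5: find(7) -> no change; set of 7 is {7}
Step 6: find(4) -> no change; set of 4 is {4}
Step 7: find(6) -> no change; set of 6 is {5, 6}
Step 8: find(4) -> no change; set of 4 is {4}
Step 9: union(5, 1) -> merged; set of 5 now {1, 2, 5, 6}
Step 10: union(4, 6) -> merged; set of 4 now {1, 2, 4, 5, 6}
Step 11: find(7) -> no change; set of 7 is {7}
Step 12: union(0, 6) -> merged; set of 0 now {0, 1, 2, 4, 5, 6}
Step 13: union(7, 8) -> merged; set of 7 now {7, 8}
Step 14: union(4, 7) -> merged; set of 4 now {0, 1, 2, 4, 5, 6, 7, 8}
Step 15: union(7, 5) -> already same set; set of 7 now {0, 1, 2, 4, 5, 6, 7, 8}
Step 16: union(1, 6) -> already same set; set of 1 now {0, 1, 2, 4, 5, 6, 7, 8}
Step 17: union(5, 4) -> already same set; set of 5 now {0, 1, 2, 4, 5, 6, 7, 8}
Set of 6: {0, 1, 2, 4, 5, 6, 7, 8}; 3 is not a member.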